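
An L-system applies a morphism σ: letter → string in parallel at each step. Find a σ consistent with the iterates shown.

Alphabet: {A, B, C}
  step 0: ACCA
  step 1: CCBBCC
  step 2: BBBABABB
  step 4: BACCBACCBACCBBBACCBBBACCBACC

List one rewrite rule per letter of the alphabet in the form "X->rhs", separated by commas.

A->CC, B->BA, C->B

  step 1 ⇒ step 2: CCBBCC ⇒ B·B·BA·BA·B·B
    B ↦ BA
    C ↦ B
  step 0 ⇒ step 1: ACCA ⇒ CC·B·B·CC
    A ↦ CC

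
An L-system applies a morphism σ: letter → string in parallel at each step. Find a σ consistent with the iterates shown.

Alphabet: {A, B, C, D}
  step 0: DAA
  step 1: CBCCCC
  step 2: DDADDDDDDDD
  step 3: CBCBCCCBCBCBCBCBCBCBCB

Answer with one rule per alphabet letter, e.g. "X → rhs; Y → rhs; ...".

A->CC, B->A, C->DD, D->CB

  step 2 ⇒ step 3: DDADDDDDDDD ⇒ CB·CB·CC·CB·CB·CB·CB·CB·CB·CB·CB
    A ↦ CC
    D ↦ CB
  step 1 ⇒ step 2: CBCCCC ⇒ DD·A·DD·DD·DD·DD
    B ↦ A
  step 1 ⇒ step 2: CBCCCC ⇒ DD·A·DD·DD·DD·DD
    C ↦ DD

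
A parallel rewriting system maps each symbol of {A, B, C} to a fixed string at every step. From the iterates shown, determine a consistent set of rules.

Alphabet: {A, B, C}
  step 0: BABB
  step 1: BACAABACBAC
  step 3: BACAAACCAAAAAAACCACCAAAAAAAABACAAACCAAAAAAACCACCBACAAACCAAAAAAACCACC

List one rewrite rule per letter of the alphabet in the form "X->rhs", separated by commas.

  step 0 ⇒ step 1: BABB ⇒ BAC·AA·BAC·BAC
    A ↦ AA
    B ↦ BAC
    C ↦ ACC  (constrained at step 1)

A->AA, B->BAC, C->ACC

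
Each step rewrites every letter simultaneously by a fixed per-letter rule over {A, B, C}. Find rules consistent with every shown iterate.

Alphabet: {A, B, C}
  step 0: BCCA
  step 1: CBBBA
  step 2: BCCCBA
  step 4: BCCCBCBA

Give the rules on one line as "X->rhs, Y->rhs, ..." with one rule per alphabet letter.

  step 1 ⇒ step 2: CBBBA ⇒ B·C·C·C·BA
    A ↦ BA
    B ↦ C
    C ↦ B

A->BA, B->C, C->B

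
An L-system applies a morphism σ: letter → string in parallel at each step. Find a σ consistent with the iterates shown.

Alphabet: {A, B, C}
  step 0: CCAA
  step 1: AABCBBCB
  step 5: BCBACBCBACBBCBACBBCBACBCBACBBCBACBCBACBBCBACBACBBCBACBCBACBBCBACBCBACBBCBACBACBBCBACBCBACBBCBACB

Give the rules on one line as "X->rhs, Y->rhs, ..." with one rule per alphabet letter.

A->BCB, B->CB, C->A

  step 0 ⇒ step 1: CCAA ⇒ A·A·BCB·BCB
    A ↦ BCB
    C ↦ A
    B ↦ CB  (constrained at step 1)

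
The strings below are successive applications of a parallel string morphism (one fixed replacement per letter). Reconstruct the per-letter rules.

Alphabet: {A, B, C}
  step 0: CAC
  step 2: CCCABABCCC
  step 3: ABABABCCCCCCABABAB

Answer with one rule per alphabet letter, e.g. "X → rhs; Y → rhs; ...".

  step 2 ⇒ step 3: CCCABABCCC ⇒ AB·AB·AB·CC·C·CC·C·AB·AB·AB
    A ↦ CC
    B ↦ C
    C ↦ AB

A->CC, B->C, C->AB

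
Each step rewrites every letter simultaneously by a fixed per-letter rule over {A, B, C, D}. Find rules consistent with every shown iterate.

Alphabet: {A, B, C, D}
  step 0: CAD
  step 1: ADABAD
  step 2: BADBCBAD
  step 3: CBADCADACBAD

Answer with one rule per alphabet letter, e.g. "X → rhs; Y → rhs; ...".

A->B, B->C, C->ADA, D->AD

  step 2 ⇒ step 3: BADBCBAD ⇒ C·B·AD·C·ADA·C·B·AD
    A ↦ B
    B ↦ C
    C ↦ ADA
    D ↦ AD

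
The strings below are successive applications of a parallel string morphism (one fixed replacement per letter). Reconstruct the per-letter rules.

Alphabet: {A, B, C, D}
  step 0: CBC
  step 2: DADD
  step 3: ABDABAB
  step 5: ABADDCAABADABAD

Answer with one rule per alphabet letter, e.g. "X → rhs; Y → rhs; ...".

A->D, B->CA, C->A, D->AB

  step 2 ⇒ step 3: DADD ⇒ AB·D·AB·AB
    A ↦ D
    D ↦ AB
    B ↦ CA  (constrained at step 0)
    C ↦ A  (constrained at step 0)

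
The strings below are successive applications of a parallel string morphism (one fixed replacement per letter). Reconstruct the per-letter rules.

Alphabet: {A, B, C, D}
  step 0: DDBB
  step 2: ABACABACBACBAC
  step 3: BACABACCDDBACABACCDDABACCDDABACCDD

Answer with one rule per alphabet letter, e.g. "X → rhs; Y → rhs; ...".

  step 2 ⇒ step 3: ABACABACBACBAC ⇒ BAC·A·BAC·CDD·BAC·A·BAC·CDD·A·BAC·CDD·A·BAC·CDD
    A ↦ BAC
    B ↦ A
    C ↦ CDD
    D ↦ BA  (constrained at step 0)

A->BAC, B->A, C->CDD, D->BA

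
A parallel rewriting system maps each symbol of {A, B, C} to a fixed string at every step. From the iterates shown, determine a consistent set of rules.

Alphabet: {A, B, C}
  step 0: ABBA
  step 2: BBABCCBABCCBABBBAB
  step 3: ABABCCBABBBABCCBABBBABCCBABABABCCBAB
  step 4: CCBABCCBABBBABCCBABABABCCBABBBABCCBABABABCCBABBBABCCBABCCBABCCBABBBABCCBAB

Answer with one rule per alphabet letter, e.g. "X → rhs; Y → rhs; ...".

A->CCB, B->AB, C->B

  step 3 ⇒ step 4: ABABCCBABBBABCCBABBBABCCBABABABCCBAB ⇒ CCB·AB·CCB·AB·B·B·AB·CCB·AB·AB·AB·CCB·AB·B·B·AB·CCB·AB·AB·AB·CCB·AB·B·B·AB·CCB·AB·CCB·AB·CCB·AB·B·B·AB·CCB·AB
    A ↦ CCB
    B ↦ AB
    C ↦ B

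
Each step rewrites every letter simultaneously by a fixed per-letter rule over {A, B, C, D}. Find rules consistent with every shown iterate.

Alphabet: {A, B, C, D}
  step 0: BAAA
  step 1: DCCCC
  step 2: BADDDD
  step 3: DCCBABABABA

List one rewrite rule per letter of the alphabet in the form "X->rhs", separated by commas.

A->C, B->DC, C->D, D->BA

  step 2 ⇒ step 3: BADDDD ⇒ DC·C·BA·BA·BA·BA
    A ↦ C
    B ↦ DC
    D ↦ BA
  step 1 ⇒ step 2: DCCCC ⇒ BA·D·D·D·D
    C ↦ D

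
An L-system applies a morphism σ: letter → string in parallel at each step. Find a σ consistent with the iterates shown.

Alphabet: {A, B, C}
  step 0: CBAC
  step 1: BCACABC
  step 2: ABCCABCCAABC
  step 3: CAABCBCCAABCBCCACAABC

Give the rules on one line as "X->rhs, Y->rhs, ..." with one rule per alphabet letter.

  step 2 ⇒ step 3: ABCCABCCAABC ⇒ CA·A·BC·BC·CA·A·BC·BC·CA·CA·A·BC
    A ↦ CA
    B ↦ A
    C ↦ BC

A->CA, B->A, C->BC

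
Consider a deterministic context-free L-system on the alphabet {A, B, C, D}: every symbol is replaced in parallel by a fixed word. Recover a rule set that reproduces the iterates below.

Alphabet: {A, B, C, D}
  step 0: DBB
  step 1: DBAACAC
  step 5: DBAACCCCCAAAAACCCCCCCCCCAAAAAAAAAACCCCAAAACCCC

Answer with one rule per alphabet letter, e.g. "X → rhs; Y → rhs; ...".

A->CC, B->AC, C->A, D->DBA

  step 0 ⇒ step 1: DBB ⇒ DBA·AC·AC
    B ↦ AC
    D ↦ DBA
    A ↦ CC  (constrained at step 1)
    C ↦ A  (constrained at step 1)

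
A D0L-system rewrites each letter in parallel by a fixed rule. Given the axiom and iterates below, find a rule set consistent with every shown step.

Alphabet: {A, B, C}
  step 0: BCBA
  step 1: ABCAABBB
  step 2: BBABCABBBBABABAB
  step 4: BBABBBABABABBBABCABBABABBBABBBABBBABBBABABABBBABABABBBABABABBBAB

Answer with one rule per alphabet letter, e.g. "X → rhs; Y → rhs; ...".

A->BB, B->AB, C->CA

  step 1 ⇒ step 2: ABCAABBB ⇒ BB·AB·CA·BB·BB·AB·AB·AB
    A ↦ BB
    B ↦ AB
    C ↦ CA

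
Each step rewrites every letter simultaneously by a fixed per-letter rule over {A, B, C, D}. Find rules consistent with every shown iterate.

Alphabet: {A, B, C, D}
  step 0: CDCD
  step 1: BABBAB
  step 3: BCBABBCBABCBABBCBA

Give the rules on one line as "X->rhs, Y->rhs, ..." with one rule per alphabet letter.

A->D, B->BC, C->BA, D->B

  step 0 ⇒ step 1: CDCD ⇒ BA·B·BA·B
    C ↦ BA
    D ↦ B
    A ↦ D  (constrained at step 1)
    B ↦ BC  (constrained at step 1)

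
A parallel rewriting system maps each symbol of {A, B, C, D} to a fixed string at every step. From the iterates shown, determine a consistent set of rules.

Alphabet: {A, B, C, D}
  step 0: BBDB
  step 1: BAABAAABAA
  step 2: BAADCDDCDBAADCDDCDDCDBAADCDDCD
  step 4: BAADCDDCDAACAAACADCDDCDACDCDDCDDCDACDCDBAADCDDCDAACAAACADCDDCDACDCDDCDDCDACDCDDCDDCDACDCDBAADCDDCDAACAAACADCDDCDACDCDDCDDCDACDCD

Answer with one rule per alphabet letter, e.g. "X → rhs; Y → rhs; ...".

A->DCD, B->BAA, C->AC, D->A

  step 1 ⇒ step 2: BAABAAABAA ⇒ BAA·DCD·DCD·BAA·DCD·DCD·DCD·BAA·DCD·DCD
    A ↦ DCD
    B ↦ BAA
    C ↦ AC  (constrained at step 2)
  step 0 ⇒ step 1: BBDB ⇒ BAA·BAA·A·BAA
    D ↦ A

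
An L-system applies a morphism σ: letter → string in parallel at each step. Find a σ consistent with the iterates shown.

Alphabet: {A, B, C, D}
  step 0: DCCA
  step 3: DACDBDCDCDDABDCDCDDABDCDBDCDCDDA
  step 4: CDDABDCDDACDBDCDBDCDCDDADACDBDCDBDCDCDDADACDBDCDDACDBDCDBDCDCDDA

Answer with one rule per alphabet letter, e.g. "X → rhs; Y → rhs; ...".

A->DA, B->DA, C->BD, D->CD

  step 3 ⇒ step 4: DACDBDCDCDDABDCDCDDABDCDBDCDCDDA ⇒ CD·DA·BD·CD·DA·CD·BD·CD·BD·CD·CD·DA·DA·CD·BD·CD·BD·CD·CD·DA·DA·CD·BD·CD·DA·CD·BD·CD·BD·CD·CD·DA
    A ↦ DA
    B ↦ DA
    C ↦ BD
    D ↦ CD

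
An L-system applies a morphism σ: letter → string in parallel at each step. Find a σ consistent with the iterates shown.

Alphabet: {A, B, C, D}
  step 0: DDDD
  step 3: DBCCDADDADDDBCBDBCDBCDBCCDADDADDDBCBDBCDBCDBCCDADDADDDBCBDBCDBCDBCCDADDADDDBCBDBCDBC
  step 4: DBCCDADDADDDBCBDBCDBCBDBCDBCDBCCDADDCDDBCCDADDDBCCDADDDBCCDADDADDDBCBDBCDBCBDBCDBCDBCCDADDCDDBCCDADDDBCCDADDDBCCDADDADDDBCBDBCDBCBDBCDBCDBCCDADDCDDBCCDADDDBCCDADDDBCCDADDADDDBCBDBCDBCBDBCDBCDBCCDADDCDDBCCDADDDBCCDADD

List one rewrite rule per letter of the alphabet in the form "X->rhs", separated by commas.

A->B, B->CD, C->ADD, D->DBC

  step 3 ⇒ step 4: DBCCDADDADDDBCBDBCDBCDBCCDADDADDDBCBDBCDBCDBCCDADDADDDBCBDBCDBCDBCCDADDADDDBCBDBCDBC ⇒ DBC·CD·ADD·ADD·DBC·B·DBC·DBC·B·DBC·DBC·DBC·CD·ADD·CD·DBC·CD·ADD·DBC·CD·ADD·DBC·CD·ADD·ADD·DBC·B·DBC·DBC·B·DBC·DBC·DBC·CD·ADD·CD·DBC·CD·ADD·DBC·CD·ADD·DBC·CD·ADD·ADD·DBC·B·DBC·DBC·B·DBC·DBC·DBC·CD·ADD·CD·DBC·CD·ADD·DBC·CD·ADD·DBC·CD·ADD·ADD·DBC·B·DBC·DBC·B·DBC·DBC·DBC·CD·ADD·CD·DBC·CD·ADD·DBC·CD·ADD
    A ↦ B
    B ↦ CD
    C ↦ ADD
    D ↦ DBC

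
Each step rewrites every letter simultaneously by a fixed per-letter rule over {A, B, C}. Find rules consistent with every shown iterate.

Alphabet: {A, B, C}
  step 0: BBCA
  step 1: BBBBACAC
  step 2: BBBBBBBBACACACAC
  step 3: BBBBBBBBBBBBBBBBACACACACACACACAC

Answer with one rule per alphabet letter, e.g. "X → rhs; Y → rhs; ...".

A->AC, B->BB, C->AC

  step 2 ⇒ step 3: BBBBBBBBACACACAC ⇒ BB·BB·BB·BB·BB·BB·BB·BB·AC·AC·AC·AC·AC·AC·AC·AC
    A ↦ AC
    B ↦ BB
    C ↦ AC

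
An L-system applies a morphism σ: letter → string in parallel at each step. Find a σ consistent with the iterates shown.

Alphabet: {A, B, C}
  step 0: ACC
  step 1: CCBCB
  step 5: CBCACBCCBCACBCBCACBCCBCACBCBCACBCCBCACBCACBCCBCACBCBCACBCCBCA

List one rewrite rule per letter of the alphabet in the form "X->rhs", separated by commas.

A->C, B->CA, C->CB

  step 0 ⇒ step 1: ACC ⇒ C·CB·CB
    A ↦ C
    C ↦ CB
    B ↦ CA  (constrained at step 1)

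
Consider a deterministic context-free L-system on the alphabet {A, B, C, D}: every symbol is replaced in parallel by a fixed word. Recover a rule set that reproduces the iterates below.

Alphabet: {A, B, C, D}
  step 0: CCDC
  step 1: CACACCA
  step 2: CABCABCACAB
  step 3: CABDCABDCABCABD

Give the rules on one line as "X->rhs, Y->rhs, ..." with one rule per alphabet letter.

A->B, B->D, C->CA, D->C

  step 2 ⇒ step 3: CABCABCACAB ⇒ CA·B·D·CA·B·D·CA·B·CA·B·D
    A ↦ B
    B ↦ D
    C ↦ CA
  step 0 ⇒ step 1: CCDC ⇒ CA·CA·C·CA
    D ↦ C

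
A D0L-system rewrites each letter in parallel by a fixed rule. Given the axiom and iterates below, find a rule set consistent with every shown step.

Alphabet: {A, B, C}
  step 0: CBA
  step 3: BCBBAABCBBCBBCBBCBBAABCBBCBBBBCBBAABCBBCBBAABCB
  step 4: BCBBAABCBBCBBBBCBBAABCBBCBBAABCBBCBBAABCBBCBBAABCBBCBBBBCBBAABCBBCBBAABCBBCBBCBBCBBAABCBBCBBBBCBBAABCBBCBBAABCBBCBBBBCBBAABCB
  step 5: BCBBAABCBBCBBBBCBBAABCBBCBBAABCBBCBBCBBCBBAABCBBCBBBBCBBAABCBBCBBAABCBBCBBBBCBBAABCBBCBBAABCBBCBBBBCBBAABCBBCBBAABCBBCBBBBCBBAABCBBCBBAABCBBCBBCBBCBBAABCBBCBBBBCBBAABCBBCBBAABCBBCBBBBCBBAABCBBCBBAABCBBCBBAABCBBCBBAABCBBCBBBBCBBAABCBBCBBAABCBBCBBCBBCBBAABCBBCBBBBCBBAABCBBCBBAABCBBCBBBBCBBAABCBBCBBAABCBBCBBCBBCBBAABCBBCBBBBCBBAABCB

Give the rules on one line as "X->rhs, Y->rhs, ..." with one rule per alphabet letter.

  step 4 ⇒ step 5: BCBBAABCBBCBBBBCBBAABCBBCBBAABCBBCBBAABCBBCBBAABCBBCBBBBCBBAABCBBCBBAABCBBCBBCBBCBBAABCBBCBBBBCBBAABCBBCBBAABCBBCBBBBCBBAABCB ⇒ BCB·BAA·BCB·BCB·B·B·BCB·BAA·BCB·BCB·BAA·BCB·BCB·BCB·BCB·BAA·BCB·BCB·B·B·BCB·BAA·BCB·BCB·BAA·BCB·BCB·B·B·BCB·BAA·BCB·BCB·BAA·BCB·BCB·B·B·BCB·BAA·BCB·BCB·BAA·BCB·BCB·B·B·BCB·BAA·BCB·BCB·BAA·BCB·BCB·BCB·BCB·BAA·BCB·BCB·B·B·BCB·BAA·BCB·BCB·BAA·BCB·BCB·B·B·BCB·BAA·BCB·BCB·BAA·BCB·BCB·BAA·BCB·BCB·BAA·BCB·BCB·B·B·BCB·BAA·BCB·BCB·BAA·BCB·BCB·BCB·BCB·BAA·BCB·BCB·B·B·BCB·BAA·BCB·BCB·BAA·BCB·BCB·B·B·BCB·BAA·BCB·BCB·BAA·BCB·BCB·BCB·BCB·BAA·BCB·BCB·B·B·BCB·BAA·BCB
    A ↦ B
    B ↦ BCB
    C ↦ BAA

A->B, B->BCB, C->BAA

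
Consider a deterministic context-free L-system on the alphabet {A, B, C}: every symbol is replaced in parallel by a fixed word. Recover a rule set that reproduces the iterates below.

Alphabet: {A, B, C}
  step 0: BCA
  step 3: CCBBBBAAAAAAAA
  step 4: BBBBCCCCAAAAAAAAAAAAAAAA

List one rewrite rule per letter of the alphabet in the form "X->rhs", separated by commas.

  step 3 ⇒ step 4: CCBBBBAAAAAAAA ⇒ BB·BB·C·C·C·C·AA·AA·AA·AA·AA·AA·AA·AA
    A ↦ AA
    B ↦ C
    C ↦ BB

A->AA, B->C, C->BB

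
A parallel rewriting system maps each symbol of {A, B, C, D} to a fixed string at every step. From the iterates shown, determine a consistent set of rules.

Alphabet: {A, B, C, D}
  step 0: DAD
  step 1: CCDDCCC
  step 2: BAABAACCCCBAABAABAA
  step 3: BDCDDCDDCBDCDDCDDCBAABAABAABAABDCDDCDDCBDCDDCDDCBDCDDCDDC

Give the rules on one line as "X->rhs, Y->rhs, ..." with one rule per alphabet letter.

A->DDC, B->BDC, C->BAA, D->CC

  step 2 ⇒ step 3: BAABAACCCCBAABAABAA ⇒ BDC·DDC·DDC·BDC·DDC·DDC·BAA·BAA·BAA·BAA·BDC·DDC·DDC·BDC·DDC·DDC·BDC·DDC·DDC
    A ↦ DDC
    B ↦ BDC
    C ↦ BAA
  step 0 ⇒ step 1: DAD ⇒ CC·DDC·CC
    D ↦ CC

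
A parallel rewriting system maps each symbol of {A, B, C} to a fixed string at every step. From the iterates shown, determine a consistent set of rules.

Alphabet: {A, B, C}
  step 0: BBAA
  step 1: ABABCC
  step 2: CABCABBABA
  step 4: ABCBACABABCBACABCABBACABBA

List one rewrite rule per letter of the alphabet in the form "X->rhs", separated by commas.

  step 1 ⇒ step 2: ABABCC ⇒ C·AB·C·AB·BA·BA
    A ↦ C
    B ↦ AB
    C ↦ BA

A->C, B->AB, C->BA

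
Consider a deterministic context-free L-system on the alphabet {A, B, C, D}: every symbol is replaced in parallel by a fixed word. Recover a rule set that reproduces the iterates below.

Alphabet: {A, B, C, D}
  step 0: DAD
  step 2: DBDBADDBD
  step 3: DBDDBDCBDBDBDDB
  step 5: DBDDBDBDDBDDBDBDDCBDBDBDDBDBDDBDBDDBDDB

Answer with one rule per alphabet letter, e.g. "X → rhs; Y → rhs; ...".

A->CB, B->D, C->BA, D->DB

  step 2 ⇒ step 3: DBDBADDBD ⇒ DB·D·DB·D·CB·DB·DB·D·DB
    A ↦ CB
    B ↦ D
    D ↦ DB
    C ↦ BA  (constrained at step 3)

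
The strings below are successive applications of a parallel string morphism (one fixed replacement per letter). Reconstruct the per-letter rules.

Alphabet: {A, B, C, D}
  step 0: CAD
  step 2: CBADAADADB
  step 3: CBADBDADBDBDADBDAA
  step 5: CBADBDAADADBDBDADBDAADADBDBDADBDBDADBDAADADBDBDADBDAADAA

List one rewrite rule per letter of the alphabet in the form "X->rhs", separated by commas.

  step 2 ⇒ step 3: CBADAADADB ⇒ CB·A·DB·DA·DB·DB·DA·DB·DA·A
    A ↦ DB
    B ↦ A
    C ↦ CB
    D ↦ DA

A->DB, B->A, C->CB, D->DA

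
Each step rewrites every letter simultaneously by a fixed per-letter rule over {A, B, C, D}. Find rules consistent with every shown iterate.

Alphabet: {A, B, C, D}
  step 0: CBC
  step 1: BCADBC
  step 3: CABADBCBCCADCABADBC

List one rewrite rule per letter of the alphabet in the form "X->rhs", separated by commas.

  step 0 ⇒ step 1: CBC ⇒ BC·AD·BC
    B ↦ AD
    C ↦ BC
    A ↦ C  (constrained at step 1)
    D ↦ AB  (constrained at step 1)

A->C, B->AD, C->BC, D->AB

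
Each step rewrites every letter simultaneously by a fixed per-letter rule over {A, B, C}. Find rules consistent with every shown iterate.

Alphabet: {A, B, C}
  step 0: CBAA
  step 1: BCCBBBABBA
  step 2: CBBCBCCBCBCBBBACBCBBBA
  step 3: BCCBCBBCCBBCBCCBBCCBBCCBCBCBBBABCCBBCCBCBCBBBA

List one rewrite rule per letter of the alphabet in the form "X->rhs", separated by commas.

A->BBA, B->CB, C->BC

  step 2 ⇒ step 3: CBBCBCCBCBCBBBACBCBBBA ⇒ BC·CB·CB·BC·CB·BC·BC·CB·BC·CB·BC·CB·CB·CB·BBA·BC·CB·BC·CB·CB·CB·BBA
    A ↦ BBA
    B ↦ CB
    C ↦ BC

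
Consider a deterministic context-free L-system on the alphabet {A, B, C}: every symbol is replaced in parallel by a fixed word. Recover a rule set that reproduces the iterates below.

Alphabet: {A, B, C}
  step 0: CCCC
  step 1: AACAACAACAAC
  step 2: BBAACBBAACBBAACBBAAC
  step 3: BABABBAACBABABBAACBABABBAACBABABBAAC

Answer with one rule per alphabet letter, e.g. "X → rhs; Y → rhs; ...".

  step 2 ⇒ step 3: BBAACBBAACBBAACBBAAC ⇒ BA·BA·B·B·AAC·BA·BA·B·B·AAC·BA·BA·B·B·AAC·BA·BA·B·B·AAC
    A ↦ B
    B ↦ BA
    C ↦ AAC

A->B, B->BA, C->AAC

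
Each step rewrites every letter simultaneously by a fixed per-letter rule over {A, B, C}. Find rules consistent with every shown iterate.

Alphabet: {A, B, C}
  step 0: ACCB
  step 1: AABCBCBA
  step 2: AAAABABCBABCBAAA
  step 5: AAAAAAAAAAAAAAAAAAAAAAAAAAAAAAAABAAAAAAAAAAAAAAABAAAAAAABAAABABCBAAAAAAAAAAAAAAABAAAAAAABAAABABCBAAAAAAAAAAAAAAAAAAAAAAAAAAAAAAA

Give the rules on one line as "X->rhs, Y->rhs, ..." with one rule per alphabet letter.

A->AA, B->BA, C->BC

  step 1 ⇒ step 2: AABCBCBA ⇒ AA·AA·BA·BC·BA·BC·BA·AA
    A ↦ AA
    B ↦ BA
    C ↦ BC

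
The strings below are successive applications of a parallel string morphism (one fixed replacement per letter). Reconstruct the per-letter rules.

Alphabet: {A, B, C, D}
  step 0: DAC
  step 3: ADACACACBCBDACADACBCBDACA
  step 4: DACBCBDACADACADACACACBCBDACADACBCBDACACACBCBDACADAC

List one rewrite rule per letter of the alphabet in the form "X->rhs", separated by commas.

A->DAC, B->C, C->A, D->BCB

  step 3 ⇒ step 4: ADACACACBCBDACADACBCBDACA ⇒ DAC·BCB·DAC·A·DAC·A·DAC·A·C·A·C·BCB·DAC·A·DAC·BCB·DAC·A·C·A·C·BCB·DAC·A·DAC
    A ↦ DAC
    B ↦ C
    C ↦ A
    D ↦ BCB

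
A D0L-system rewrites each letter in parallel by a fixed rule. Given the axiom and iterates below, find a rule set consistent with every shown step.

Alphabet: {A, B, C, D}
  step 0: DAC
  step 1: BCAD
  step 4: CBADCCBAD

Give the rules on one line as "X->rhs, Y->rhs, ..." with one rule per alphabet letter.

A->C, B->C, C->AD, D->B

  step 0 ⇒ step 1: DAC ⇒ B·C·AD
    A ↦ C
    C ↦ AD
    D ↦ B
    B ↦ C  (constrained at step 1)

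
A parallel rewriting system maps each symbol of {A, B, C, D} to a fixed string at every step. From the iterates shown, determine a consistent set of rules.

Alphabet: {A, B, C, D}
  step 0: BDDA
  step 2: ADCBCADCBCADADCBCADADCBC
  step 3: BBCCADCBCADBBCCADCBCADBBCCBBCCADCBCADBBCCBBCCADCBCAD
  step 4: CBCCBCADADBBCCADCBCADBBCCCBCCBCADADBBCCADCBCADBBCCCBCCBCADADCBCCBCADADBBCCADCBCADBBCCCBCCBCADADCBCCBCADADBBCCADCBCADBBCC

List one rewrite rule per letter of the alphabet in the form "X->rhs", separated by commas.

  step 3 ⇒ step 4: BBCCADCBCADBBCCADCBCADBBCCBBCCADCBCADBBCCBBCCADCBCAD ⇒ CBC·CBC·AD·AD·B·BCC·AD·CBC·AD·B·BCC·CBC·CBC·AD·AD·B·BCC·AD·CBC·AD·B·BCC·CBC·CBC·AD·AD·CBC·CBC·AD·AD·B·BCC·AD·CBC·AD·B·BCC·CBC·CBC·AD·AD·CBC·CBC·AD·AD·B·BCC·AD·CBC·AD·B·BCC
    A ↦ B
    B ↦ CBC
    C ↦ AD
    D ↦ BCC

A->B, B->CBC, C->AD, D->BCC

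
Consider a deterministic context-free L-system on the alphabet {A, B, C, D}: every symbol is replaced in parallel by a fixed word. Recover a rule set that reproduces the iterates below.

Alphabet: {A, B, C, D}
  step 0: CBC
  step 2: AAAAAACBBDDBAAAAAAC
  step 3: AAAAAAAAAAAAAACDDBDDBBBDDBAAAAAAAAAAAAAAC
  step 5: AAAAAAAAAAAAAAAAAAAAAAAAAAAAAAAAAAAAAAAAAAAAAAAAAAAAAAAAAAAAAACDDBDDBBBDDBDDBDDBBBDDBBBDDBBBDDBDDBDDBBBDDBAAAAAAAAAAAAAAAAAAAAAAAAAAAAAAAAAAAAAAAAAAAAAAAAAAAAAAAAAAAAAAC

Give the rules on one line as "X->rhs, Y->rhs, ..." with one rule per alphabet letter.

  step 2 ⇒ step 3: AAAAAACBBDDBAAAAAAC ⇒ AA·AA·AA·AA·AA·AA·AAC·DDB·DDB·B·B·DDB·AA·AA·AA·AA·AA·AA·AAC
    A ↦ AA
    B ↦ DDB
    C ↦ AAC
    D ↦ B

A->AA, B->DDB, C->AAC, D->B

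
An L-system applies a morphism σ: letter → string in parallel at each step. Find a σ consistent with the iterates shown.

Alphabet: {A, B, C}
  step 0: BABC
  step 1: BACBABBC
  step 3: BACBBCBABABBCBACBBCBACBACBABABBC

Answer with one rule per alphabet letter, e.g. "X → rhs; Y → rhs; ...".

A->C, B->BA, C->BBC

  step 0 ⇒ step 1: BABC ⇒ BA·C·BA·BBC
    A ↦ C
    B ↦ BA
    C ↦ BBC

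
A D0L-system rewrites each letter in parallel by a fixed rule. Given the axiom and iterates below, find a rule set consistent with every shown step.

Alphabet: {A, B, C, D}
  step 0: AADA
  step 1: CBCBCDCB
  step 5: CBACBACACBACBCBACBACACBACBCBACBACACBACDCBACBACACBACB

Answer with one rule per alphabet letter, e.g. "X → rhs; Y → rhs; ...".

  step 0 ⇒ step 1: AADA ⇒ CB·CB·CD·CB
    A ↦ CB
    D ↦ CD
    B ↦ CA  (constrained at step 1)
    C ↦ A  (constrained at step 1)

A->CB, B->CA, C->A, D->CD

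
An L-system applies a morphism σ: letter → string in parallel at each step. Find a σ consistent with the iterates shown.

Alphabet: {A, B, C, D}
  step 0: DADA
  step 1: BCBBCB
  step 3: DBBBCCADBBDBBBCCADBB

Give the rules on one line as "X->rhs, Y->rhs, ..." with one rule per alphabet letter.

  step 0 ⇒ step 1: DADA ⇒ BC·B·BC·B
    A ↦ B
    D ↦ BC
    B ↦ CA  (constrained at step 1)
    C ↦ DB  (constrained at step 1)

A->B, B->CA, C->DB, D->BC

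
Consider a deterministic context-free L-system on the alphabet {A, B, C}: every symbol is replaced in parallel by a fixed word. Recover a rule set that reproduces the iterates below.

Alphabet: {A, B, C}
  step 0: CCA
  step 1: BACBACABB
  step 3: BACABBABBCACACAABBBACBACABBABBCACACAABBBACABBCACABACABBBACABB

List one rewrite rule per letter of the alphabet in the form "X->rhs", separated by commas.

A->ABB, B->CA, C->BAC

  step 0 ⇒ step 1: CCA ⇒ BAC·BAC·ABB
    A ↦ ABB
    C ↦ BAC
    B ↦ CA  (constrained at step 1)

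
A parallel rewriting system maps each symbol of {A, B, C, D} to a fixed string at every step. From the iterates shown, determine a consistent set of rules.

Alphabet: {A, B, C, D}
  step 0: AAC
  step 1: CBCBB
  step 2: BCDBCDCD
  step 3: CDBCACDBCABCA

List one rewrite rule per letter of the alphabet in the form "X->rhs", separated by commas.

  step 2 ⇒ step 3: BCDBCDCD ⇒ CD·B·CA·CD·B·CA·B·CA
    B ↦ CD
    C ↦ B
    D ↦ CA
  step 0 ⇒ step 1: AAC ⇒ CB·CB·B
    A ↦ CB

A->CB, B->CD, C->B, D->CA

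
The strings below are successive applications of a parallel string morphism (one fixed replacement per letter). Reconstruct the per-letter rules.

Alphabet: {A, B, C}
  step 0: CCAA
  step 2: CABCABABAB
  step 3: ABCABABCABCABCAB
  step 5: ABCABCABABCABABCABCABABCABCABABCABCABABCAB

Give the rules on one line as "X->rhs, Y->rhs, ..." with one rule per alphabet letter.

  step 2 ⇒ step 3: CABCABABAB ⇒ AB·C·AB·AB·C·AB·C·AB·C·AB
    A ↦ C
    B ↦ AB
    C ↦ AB

A->C, B->AB, C->AB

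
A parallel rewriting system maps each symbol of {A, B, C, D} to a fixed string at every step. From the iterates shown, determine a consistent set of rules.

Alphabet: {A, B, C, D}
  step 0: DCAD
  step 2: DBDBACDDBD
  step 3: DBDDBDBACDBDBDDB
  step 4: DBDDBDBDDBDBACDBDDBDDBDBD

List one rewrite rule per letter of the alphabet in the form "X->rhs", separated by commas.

  step 3 ⇒ step 4: DBDDBDBACDBDBDDB ⇒ DB·D·DB·DB·D·DB·D·B·AC·DB·D·DB·D·DB·DB·D
    A ↦ B
    B ↦ D
    C ↦ AC
    D ↦ DB

A->B, B->D, C->AC, D->DB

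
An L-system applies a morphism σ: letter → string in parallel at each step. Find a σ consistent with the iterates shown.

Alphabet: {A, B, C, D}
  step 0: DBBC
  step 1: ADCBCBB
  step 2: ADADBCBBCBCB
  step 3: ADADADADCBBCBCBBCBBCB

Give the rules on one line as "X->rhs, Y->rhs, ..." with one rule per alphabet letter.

A->AD, B->CB, C->B, D->AD

  step 2 ⇒ step 3: ADADBCBBCBCB ⇒ AD·AD·AD·AD·CB·B·CB·CB·B·CB·B·CB
    A ↦ AD
    B ↦ CB
    C ↦ B
    D ↦ AD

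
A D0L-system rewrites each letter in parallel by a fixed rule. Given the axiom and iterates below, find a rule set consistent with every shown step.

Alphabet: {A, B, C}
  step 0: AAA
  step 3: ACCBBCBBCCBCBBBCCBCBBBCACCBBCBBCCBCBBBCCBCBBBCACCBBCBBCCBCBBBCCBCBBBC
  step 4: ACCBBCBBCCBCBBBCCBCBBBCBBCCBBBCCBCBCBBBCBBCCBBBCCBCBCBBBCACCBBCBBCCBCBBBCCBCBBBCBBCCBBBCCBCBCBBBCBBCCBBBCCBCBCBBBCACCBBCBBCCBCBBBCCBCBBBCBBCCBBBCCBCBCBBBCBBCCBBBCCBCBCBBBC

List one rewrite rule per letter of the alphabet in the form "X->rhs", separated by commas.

  step 3 ⇒ step 4: ACCBBCBBCCBCBBBCCBCBBBCACCBBCBBCCBCBBBCCBCBBBCACCBBCBBCCBCBBBCCBCBBBC ⇒ ACC·BBC·BBC·CB·CB·BBC·CB·CB·BBC·BBC·CB·BBC·CB·CB·CB·BBC·BBC·CB·BBC·CB·CB·CB·BBC·ACC·BBC·BBC·CB·CB·BBC·CB·CB·BBC·BBC·CB·BBC·CB·CB·CB·BBC·BBC·CB·BBC·CB·CB·CB·BBC·ACC·BBC·BBC·CB·CB·BBC·CB·CB·BBC·BBC·CB·BBC·CB·CB·CB·BBC·BBC·CB·BBC·CB·CB·CB·BBC
    A ↦ ACC
    B ↦ CB
    C ↦ BBC

A->ACC, B->CB, C->BBC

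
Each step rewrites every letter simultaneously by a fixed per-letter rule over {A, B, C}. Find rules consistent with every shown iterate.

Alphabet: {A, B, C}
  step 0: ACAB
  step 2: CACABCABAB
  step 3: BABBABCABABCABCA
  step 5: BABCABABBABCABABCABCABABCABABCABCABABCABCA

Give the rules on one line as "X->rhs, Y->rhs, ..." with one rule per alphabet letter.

  step 2 ⇒ step 3: CACABCABAB ⇒ BA·B·BA·B·CA·BA·B·CA·B·CA
    A ↦ B
    B ↦ CA
    C ↦ BA

A->B, B->CA, C->BA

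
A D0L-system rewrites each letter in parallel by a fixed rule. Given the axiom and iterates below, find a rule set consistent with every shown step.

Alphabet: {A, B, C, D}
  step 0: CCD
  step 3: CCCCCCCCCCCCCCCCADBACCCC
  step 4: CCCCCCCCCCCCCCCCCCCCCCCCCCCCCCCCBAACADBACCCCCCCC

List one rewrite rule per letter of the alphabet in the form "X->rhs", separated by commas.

  step 3 ⇒ step 4: CCCCCCCCCCCCCCCCADBACCCC ⇒ CC·CC·CC·CC·CC·CC·CC·CC·CC·CC·CC·CC·CC·CC·CC·CC·BA·AC·AD·BA·CC·CC·CC·CC
    A ↦ BA
    B ↦ AD
    C ↦ CC
    D ↦ AC

A->BA, B->AD, C->CC, D->AC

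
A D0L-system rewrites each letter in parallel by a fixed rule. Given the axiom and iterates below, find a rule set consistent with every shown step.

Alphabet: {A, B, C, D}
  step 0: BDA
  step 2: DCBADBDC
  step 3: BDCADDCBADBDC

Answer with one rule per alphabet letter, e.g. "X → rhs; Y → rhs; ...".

A->DC, B->AD, C->DC, D->B

  step 2 ⇒ step 3: DCBADBDC ⇒ B·DC·AD·DC·B·AD·B·DC
    A ↦ DC
    B ↦ AD
    C ↦ DC
    D ↦ B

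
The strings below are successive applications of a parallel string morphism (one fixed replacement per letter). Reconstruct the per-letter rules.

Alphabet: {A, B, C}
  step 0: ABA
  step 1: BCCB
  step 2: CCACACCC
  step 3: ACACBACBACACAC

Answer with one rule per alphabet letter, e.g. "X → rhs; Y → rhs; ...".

A->B, B->CC, C->AC

  step 2 ⇒ step 3: CCACACCC ⇒ AC·AC·B·AC·B·AC·AC·AC
    A ↦ B
    C ↦ AC
  step 0 ⇒ step 1: ABA ⇒ B·CC·B
    B ↦ CC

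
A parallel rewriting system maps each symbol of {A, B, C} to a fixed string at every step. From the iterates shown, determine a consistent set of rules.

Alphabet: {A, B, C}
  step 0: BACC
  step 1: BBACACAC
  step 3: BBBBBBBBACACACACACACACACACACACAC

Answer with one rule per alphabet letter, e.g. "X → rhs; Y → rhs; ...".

A->AC, B->BB, C->AC

  step 0 ⇒ step 1: BACC ⇒ BB·AC·AC·AC
    A ↦ AC
    B ↦ BB
    C ↦ AC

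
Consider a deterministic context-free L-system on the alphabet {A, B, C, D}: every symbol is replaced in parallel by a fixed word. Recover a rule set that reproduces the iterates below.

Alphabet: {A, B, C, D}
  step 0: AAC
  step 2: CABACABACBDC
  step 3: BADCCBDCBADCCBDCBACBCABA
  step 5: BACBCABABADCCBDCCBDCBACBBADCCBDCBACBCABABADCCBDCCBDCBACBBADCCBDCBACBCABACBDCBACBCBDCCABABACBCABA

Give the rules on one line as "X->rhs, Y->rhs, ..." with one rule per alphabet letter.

A->DC, B->CB, C->BA, D->CA

  step 2 ⇒ step 3: CABACABACBDC ⇒ BA·DC·CB·DC·BA·DC·CB·DC·BA·CB·CA·BA
    A ↦ DC
    B ↦ CB
    C ↦ BA
    D ↦ CA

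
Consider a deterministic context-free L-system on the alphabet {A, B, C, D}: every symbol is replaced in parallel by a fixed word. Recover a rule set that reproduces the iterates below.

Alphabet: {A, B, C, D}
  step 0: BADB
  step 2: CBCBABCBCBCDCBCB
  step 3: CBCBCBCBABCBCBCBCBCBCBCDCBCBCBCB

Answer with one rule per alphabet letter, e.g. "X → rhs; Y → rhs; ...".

A->AB, B->CB, C->CB, D->CD

  step 2 ⇒ step 3: CBCBABCBCBCDCBCB ⇒ CB·CB·CB·CB·AB·CB·CB·CB·CB·CB·CB·CD·CB·CB·CB·CB
    A ↦ AB
    B ↦ CB
    C ↦ CB
    D ↦ CD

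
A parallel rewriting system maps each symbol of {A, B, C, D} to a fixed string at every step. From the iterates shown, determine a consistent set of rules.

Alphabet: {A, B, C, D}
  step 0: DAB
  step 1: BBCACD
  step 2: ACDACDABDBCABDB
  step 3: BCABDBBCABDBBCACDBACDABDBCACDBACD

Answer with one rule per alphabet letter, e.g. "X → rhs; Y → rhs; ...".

  step 2 ⇒ step 3: ACDACDABDBCABDB ⇒ BC·ABD·B·BC·ABD·B·BC·ACD·B·ACD·ABD·BC·ACD·B·ACD
    A ↦ BC
    B ↦ ACD
    C ↦ ABD
    D ↦ B

A->BC, B->ACD, C->ABD, D->B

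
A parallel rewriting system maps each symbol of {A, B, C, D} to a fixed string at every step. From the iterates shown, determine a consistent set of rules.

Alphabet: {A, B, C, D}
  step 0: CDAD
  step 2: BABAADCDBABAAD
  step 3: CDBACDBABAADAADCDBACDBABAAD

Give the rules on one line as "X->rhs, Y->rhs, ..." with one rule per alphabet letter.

  step 2 ⇒ step 3: BABAADCDBABAAD ⇒ CD·BA·CD·BA·BA·AD·A·AD·CD·BA·CD·BA·BA·AD
    A ↦ BA
    B ↦ CD
    C ↦ A
    D ↦ AD

A->BA, B->CD, C->A, D->AD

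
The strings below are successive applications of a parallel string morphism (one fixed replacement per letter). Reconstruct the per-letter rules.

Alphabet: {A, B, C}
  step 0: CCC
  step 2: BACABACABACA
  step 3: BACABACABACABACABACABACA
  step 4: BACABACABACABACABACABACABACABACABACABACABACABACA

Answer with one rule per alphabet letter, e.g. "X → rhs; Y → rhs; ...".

A->CA, B->BA, C->BA

  step 3 ⇒ step 4: BACABACABACABACABACABACA ⇒ BA·CA·BA·CA·BA·CA·BA·CA·BA·CA·BA·CA·BA·CA·BA·CA·BA·CA·BA·CA·BA·CA·BA·CA
    A ↦ CA
    B ↦ BA
    C ↦ BA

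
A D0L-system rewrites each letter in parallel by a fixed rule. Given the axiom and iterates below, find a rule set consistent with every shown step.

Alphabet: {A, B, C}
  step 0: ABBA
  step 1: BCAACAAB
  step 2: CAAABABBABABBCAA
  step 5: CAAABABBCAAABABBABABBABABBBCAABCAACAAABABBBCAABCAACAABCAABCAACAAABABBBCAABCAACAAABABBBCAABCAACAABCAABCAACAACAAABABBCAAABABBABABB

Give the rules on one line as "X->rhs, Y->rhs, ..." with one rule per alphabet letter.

  step 1 ⇒ step 2: BCAACAAB ⇒ CAA·ABA·B·B·ABA·B·B·CAA
    A ↦ B
    B ↦ CAA
    C ↦ ABA

A->B, B->CAA, C->ABA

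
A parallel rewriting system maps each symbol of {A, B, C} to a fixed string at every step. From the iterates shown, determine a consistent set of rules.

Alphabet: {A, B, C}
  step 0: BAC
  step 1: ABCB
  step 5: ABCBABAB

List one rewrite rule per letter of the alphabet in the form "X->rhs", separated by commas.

A->B, B->A, C->CB

  step 0 ⇒ step 1: BAC ⇒ A·B·CB
    A ↦ B
    B ↦ A
    C ↦ CB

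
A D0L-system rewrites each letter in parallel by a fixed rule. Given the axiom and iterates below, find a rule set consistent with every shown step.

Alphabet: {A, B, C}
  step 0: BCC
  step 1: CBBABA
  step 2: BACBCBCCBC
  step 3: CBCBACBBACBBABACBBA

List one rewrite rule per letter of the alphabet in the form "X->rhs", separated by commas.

  step 2 ⇒ step 3: BACBCBCCBC ⇒ CB·C·BA·CB·BA·CB·BA·BA·CB·BA
    A ↦ C
    B ↦ CB
    C ↦ BA

A->C, B->CB, C->BA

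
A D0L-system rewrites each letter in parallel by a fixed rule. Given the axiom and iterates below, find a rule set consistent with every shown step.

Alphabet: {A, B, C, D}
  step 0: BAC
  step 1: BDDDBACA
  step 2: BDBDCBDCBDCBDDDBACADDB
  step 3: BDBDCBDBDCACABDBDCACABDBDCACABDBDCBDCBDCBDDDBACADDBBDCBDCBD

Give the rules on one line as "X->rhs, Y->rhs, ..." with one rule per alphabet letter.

  step 2 ⇒ step 3: BDBDCBDCBDCBDDDBACADDB ⇒ BD·BDC·BD·BDC·ACA·BD·BDC·ACA·BD·BDC·ACA·BD·BDC·BDC·BDC·BD·DDB·ACA·DDB·BDC·BDC·BD
    A ↦ DDB
    B ↦ BD
    C ↦ ACA
    D ↦ BDC

A->DDB, B->BD, C->ACA, D->BDC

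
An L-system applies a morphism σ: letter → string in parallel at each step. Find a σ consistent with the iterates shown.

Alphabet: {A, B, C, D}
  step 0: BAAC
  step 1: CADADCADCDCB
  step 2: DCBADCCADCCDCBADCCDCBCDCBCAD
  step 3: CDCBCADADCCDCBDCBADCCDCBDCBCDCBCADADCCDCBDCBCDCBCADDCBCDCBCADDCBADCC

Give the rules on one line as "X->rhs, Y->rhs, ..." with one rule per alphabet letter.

  step 2 ⇒ step 3: DCBADCCADCCDCBADCCDCBCDCBCAD ⇒ C·DCB·CAD·ADC·C·DCB·DCB·ADC·C·DCB·DCB·C·DCB·CAD·ADC·C·DCB·DCB·C·DCB·CAD·DCB·C·DCB·CAD·DCB·ADC·C
    A ↦ ADC
    B ↦ CAD
    C ↦ DCB
    D ↦ C

A->ADC, B->CAD, C->DCB, D->C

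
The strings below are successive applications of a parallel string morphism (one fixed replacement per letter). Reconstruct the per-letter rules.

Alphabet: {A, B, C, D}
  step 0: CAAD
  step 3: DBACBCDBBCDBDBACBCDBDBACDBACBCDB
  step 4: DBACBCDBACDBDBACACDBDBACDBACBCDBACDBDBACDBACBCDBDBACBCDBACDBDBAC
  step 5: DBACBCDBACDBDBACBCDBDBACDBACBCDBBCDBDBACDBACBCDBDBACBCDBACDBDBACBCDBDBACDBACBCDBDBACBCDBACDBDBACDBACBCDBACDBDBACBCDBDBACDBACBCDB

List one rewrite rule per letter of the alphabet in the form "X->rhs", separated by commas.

  step 4 ⇒ step 5: DBACBCDBACDBDBACACDBDBACDBACBCDBACDBDBACDBACBCDBDBACBCDBACDBDBAC ⇒ DB·AC·BC·DB·AC·DB·DB·AC·BC·DB·DB·AC·DB·AC·BC·DB·BC·DB·DB·AC·DB·AC·BC·DB·DB·AC·BC·DB·AC·DB·DB·AC·BC·DB·DB·AC·DB·AC·BC·DB·DB·AC·BC·DB·AC·DB·DB·AC·DB·AC·BC·DB·AC·DB·DB·AC·BC·DB·DB·AC·DB·AC·BC·DB
    A ↦ BC
    B ↦ AC
    C ↦ DB
    D ↦ DB

A->BC, B->AC, C->DB, D->DB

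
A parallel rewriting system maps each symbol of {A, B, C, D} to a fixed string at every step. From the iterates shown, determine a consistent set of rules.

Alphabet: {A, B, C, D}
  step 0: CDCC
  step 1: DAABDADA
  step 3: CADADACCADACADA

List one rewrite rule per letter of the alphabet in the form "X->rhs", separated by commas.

  step 0 ⇒ step 1: CDCC ⇒ DA·AB·DA·DA
    C ↦ DA
    D ↦ AB
    A ↦ C  (constrained at step 1)
    B ↦ A  (constrained at step 1)

A->C, B->A, C->DA, D->AB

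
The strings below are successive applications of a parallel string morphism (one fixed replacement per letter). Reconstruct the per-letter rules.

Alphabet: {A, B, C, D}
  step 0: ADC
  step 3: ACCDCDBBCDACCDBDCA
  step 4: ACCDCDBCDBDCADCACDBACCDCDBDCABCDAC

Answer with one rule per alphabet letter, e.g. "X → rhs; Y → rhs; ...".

  step 3 ⇒ step 4: ACCDCDBBCDACCDBDCA ⇒ AC·CD·CD·B·CD·B·DCA·DCA·CD·B·AC·CD·CD·B·DCA·B·CD·AC
    A ↦ AC
    B ↦ DCA
    C ↦ CD
    D ↦ B

A->AC, B->DCA, C->CD, D->B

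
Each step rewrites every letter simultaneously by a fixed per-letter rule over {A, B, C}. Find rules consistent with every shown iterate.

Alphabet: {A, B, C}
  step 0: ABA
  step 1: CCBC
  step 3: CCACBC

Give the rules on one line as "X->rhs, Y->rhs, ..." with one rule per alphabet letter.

  step 0 ⇒ step 1: ABA ⇒ C·CB·C
    A ↦ C
    B ↦ CB
    C ↦ A  (constrained at step 1)

A->C, B->CB, C->A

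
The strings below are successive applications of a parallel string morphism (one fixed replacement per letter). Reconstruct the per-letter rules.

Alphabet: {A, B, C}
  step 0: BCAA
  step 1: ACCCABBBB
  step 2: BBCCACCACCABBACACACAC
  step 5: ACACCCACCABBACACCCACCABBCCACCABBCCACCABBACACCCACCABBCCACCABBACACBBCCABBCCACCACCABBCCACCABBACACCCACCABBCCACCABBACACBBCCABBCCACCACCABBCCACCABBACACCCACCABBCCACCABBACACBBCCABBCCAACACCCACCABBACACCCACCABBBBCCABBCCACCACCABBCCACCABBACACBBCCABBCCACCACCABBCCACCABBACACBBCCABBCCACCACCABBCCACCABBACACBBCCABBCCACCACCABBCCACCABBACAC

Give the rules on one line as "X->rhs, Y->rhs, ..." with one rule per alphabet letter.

A->BB, B->AC, C->CCA

  step 1 ⇒ step 2: ACCCABBBB ⇒ BB·CCA·CCA·CCA·BB·AC·AC·AC·AC
    A ↦ BB
    B ↦ AC
    C ↦ CCA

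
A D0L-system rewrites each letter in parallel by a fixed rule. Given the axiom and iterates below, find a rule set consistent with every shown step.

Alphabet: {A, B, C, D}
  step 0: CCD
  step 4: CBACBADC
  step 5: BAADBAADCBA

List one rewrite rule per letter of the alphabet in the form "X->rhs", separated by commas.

A->D, B->A, C->BA, D->C

  step 4 ⇒ step 5: CBACBADC ⇒ BA·A·D·BA·A·D·C·BA
    A ↦ D
    B ↦ A
    C ↦ BA
    D ↦ C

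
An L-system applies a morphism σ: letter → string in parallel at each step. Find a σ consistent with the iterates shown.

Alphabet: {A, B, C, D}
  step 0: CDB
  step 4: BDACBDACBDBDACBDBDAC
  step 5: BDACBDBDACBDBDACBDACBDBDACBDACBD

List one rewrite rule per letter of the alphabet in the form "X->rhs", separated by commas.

A->B, B->BD, C->D, D->AC

  step 4 ⇒ step 5: BDACBDACBDBDACBDBDAC ⇒ BD·AC·B·D·BD·AC·B·D·BD·AC·BD·AC·B·D·BD·AC·BD·AC·B·D
    A ↦ B
    B ↦ BD
    C ↦ D
    D ↦ AC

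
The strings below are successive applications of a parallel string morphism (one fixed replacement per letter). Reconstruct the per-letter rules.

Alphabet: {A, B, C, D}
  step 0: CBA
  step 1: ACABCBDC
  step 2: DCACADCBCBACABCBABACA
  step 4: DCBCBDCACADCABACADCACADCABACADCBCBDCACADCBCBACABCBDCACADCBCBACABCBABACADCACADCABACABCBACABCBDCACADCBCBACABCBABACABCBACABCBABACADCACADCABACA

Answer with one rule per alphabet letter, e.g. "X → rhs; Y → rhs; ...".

  step 1 ⇒ step 2: ACABCBDC ⇒ DC·ACA·DC·BCB·ACA·BCB·AB·ACA
    A ↦ DC
    B ↦ BCB
    C ↦ ACA
    D ↦ AB

A->DC, B->BCB, C->ACA, D->AB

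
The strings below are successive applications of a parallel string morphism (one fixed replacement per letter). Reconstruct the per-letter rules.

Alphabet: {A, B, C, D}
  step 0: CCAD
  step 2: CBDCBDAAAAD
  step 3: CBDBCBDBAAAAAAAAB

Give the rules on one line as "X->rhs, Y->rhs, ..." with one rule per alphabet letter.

  step 2 ⇒ step 3: CBDCBDAAAAD ⇒ CB·D·B·CB·D·B·AA·AA·AA·AA·B
    A ↦ AA
    B ↦ D
    C ↦ CB
    D ↦ B

A->AA, B->D, C->CB, D->B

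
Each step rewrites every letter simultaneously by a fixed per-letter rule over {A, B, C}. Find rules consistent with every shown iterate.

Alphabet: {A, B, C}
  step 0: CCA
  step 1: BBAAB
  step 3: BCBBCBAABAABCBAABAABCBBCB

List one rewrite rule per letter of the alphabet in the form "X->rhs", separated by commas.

A->AAB, B->CB, C->B

  step 0 ⇒ step 1: CCA ⇒ B·B·AAB
    A ↦ AAB
    C ↦ B
    B ↦ CB  (constrained at step 1)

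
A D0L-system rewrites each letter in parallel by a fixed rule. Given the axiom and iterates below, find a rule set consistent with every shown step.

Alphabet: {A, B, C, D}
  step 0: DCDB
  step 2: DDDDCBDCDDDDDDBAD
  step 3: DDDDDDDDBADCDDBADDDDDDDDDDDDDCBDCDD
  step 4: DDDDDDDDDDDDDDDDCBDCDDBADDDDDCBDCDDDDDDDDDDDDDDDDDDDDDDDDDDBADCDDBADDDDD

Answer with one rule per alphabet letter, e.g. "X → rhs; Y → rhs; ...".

  step 3 ⇒ step 4: DDDDDDDDBADCDDBADDDDDDDDDDDDDCBDCDD ⇒ DD·DD·DD·DD·DD·DD·DD·DD·C·BDC·DD·BAD·DD·DD·C·BDC·DD·DD·DD·DD·DD·DD·DD·DD·DD·DD·DD·DD·DD·BAD·C·DD·BAD·DD·DD
    A ↦ BDC
    B ↦ C
    C ↦ BAD
    D ↦ DD

A->BDC, B->C, C->BAD, D->DD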